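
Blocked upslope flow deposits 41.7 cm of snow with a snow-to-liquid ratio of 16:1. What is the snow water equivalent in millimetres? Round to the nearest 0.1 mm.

SWE ≈ 26.1 mm

SWE = snow depth / ratio = 41.7 cm / 16 = 2.606 cm = 26.1 mm.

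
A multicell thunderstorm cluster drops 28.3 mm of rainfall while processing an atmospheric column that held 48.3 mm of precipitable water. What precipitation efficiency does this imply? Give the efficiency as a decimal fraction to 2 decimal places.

ε ≈ 0.59

ε = rainfall / PW = 28.3 / 48.3 = 0.59.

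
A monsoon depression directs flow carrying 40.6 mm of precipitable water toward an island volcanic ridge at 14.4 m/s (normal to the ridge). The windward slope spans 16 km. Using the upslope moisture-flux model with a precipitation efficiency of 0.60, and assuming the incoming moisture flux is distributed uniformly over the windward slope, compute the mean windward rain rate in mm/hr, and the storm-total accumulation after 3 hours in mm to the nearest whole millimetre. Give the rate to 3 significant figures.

R ≈ 78.9 mm/hr; total ≈ 237 mm

Incoming column moisture flux per unit ridge length: F = V × PW = 14.4 × 40.6 = 584.64 mm·m/s.
Spread over the 16 km slope with efficiency ε = 0.60: R = ε·F/W = 0.60 × 584.64 / 16000 m = 2.192e-02 mm/s.
R = 2.192e-02 × 3600 = 78.9 mm/hr.
Over 3 h: total = 78.9 × 3 = 236.7 ≈ 237 mm.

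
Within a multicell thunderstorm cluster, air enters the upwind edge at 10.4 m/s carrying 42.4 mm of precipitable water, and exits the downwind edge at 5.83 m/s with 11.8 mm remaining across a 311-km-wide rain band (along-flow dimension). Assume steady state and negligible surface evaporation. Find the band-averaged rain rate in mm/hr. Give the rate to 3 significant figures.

Column moisture flux per unit crosswind length is F = V × PW.
Inflow: F_in = 10.4 × 42.4 = 440.96 mm·m/s
Outflow: F_out = 5.83 × 11.8 = 68.794 mm·m/s
Steady-state rate R = (F_in − F_out)/L = (440.96 − 68.794) / 311000 m = 1.197e-03 mm/s.
R = 1.197e-03 × 3600 = 4.31 mm/hr.

R ≈ 4.31 mm/hr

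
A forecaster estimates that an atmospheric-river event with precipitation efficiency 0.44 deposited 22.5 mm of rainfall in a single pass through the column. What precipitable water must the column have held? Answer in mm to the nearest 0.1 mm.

PW ≈ 51.1 mm

PW = rainfall / ε = 22.5 / 0.44 = 51.1 mm.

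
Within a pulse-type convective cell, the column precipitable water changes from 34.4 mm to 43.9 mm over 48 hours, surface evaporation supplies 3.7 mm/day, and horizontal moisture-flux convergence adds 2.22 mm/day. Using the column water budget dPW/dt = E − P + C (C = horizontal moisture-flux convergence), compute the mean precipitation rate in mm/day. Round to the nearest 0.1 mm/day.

dPW/dt = (43.9 − 34.4) mm / (48/24 day) = +4.750 mm/day.
P = E + C − dPW/dt = 3.7 + (2.22) − (+4.750) = 1.2 mm/day.

P ≈ 1.2 mm/day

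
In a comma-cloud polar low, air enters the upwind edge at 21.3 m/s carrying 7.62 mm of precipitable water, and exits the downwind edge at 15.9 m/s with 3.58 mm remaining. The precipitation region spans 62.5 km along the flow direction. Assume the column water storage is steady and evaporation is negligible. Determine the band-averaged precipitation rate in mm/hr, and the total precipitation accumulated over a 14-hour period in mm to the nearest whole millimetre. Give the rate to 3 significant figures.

R ≈ 6.07 mm/hr; total ≈ 85 mm

Column moisture flux per unit crosswind length is F = V × PW.
Inflow: F_in = 21.3 × 7.62 = 162.306 mm·m/s
Outflow: F_out = 15.9 × 3.58 = 56.922 mm·m/s
Steady-state rate R = (F_in − F_out)/L = (162.306 − 56.922) / 62500 m = 1.686e-03 mm/s.
R = 1.686e-03 × 3600 = 6.07 mm/hr.
Over 14 h: total = 6.07 × 14 = 84.98 ≈ 85 mm.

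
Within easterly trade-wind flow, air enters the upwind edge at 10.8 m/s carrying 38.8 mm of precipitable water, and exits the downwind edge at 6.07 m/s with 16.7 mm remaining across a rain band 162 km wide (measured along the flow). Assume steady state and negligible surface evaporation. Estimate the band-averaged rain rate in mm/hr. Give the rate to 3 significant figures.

Column moisture flux per unit crosswind length is F = V × PW.
Inflow: F_in = 10.8 × 38.8 = 419.04 mm·m/s
Outflow: F_out = 6.07 × 16.7 = 101.369 mm·m/s
Steady-state rate R = (F_in − F_out)/L = (419.04 − 101.369) / 162000 m = 1.961e-03 mm/s.
R = 1.961e-03 × 3600 = 7.06 mm/hr.

R ≈ 7.06 mm/hr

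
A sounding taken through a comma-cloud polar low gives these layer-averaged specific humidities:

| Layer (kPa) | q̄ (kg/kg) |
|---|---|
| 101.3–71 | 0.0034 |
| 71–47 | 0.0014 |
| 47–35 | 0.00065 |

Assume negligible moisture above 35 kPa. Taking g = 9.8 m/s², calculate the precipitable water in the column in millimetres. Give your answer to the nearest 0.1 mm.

Precipitable water is the column-integrated vapour mass per unit area: PW = (1/g) Σ q̄ Δp, with q in kg/kg and Δp in Pa (1 kg/m² of water = 1 mm).
Layer 101.3–71 kPa: Δp = 303 hPa = 30300 Pa, q̄ = 0.0034 kg/kg → 0.0034 × 30300 / 9.8 = 10.51 mm
Layer 71–47 kPa: Δp = 240 hPa = 24000 Pa, q̄ = 0.0014 kg/kg → 0.0014 × 24000 / 9.8 = 3.43 mm
Layer 47–35 kPa: Δp = 120 hPa = 12000 Pa, q̄ = 0.00065 kg/kg → 0.00065 × 12000 / 9.8 = 0.80 mm
PW = 10.51 + 3.43 + 0.80 = 14.74 ≈ 14.7 mm.

PW ≈ 14.7 mm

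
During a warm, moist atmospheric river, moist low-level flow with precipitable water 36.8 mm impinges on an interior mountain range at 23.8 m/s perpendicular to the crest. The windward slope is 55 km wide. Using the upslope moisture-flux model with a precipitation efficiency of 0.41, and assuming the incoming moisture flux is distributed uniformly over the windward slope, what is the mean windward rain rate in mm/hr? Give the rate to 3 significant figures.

R ≈ 23.5 mm/hr

Incoming column moisture flux per unit ridge length: F = V × PW = 23.8 × 36.8 = 875.84 mm·m/s.
Spread over the 55 km slope with efficiency ε = 0.41: R = ε·F/W = 0.41 × 875.84 / 55000 m = 6.529e-03 mm/s.
R = 6.529e-03 × 3600 = 23.5 mm/hr.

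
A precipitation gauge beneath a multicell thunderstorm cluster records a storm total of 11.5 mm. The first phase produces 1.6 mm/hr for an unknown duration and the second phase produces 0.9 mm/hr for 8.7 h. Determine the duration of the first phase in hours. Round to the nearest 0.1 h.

duration ≈ 2.3 h

Known phases: 0.9 × 8.7 = 7.83 mm.
Remaining depth = 11.5 − 7.83 = 3.67 mm.
Duration = 3.67 / 1.6 = 2.3 h.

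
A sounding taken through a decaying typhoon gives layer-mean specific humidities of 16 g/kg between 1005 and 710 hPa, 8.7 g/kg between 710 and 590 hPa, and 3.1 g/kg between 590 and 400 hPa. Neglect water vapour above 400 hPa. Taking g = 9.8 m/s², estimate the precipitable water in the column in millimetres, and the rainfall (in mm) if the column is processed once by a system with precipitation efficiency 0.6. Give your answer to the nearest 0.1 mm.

PW ≈ 64.8 mm; rainfall ≈ 38.9 mm

Precipitable water is the column-integrated vapour mass per unit area: PW = (1/g) Σ q̄ Δp, with q in kg/kg and Δp in Pa (1 kg/m² of water = 1 mm).
Layer 1005–710 hPa: Δp = 295 hPa = 29500 Pa, q̄ = 0.016 kg/kg → 0.016 × 29500 / 9.8 = 48.16 mm
Layer 710–590 hPa: Δp = 120 hPa = 12000 Pa, q̄ = 0.0087 kg/kg → 0.0087 × 12000 / 9.8 = 10.65 mm
Layer 590–400 hPa: Δp = 190 hPa = 19000 Pa, q̄ = 0.0031 kg/kg → 0.0031 × 19000 / 9.8 = 6.01 mm
PW = 48.16 + 10.65 + 6.01 = 64.82 ≈ 64.8 mm.
Rainfall = ε × PW = 0.6 × 64.8 = 38.9 mm.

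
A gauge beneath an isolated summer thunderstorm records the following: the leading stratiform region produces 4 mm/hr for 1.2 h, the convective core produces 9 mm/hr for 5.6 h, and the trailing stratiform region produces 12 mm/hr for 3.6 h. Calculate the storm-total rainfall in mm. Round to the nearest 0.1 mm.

total ≈ 98.4 mm

Total = Σ Rᵢ Δtᵢ = 4 × 1.2 + 9 × 5.6 + 12 × 3.6
      = 4.8 + 50.4 + 43.2 = 98.4 mm.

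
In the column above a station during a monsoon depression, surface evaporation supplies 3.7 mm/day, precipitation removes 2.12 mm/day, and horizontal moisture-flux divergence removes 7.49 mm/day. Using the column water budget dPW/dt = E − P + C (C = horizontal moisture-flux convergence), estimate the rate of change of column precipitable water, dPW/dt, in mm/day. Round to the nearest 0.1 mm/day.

dPW/dt = E − P + C = 3.7 − 2.12 + (-7.49) = -5.9 mm/day.

dPW/dt ≈ -5.9 mm/day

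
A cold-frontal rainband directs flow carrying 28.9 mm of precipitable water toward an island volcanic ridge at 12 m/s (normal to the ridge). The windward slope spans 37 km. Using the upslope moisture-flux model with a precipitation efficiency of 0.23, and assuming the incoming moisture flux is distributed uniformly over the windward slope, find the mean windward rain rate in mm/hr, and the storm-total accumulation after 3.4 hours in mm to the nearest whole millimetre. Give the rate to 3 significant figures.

R ≈ 7.76 mm/hr; total ≈ 26 mm

Incoming column moisture flux per unit ridge length: F = V × PW = 12 × 28.9 = 346.8 mm·m/s.
Spread over the 37 km slope with efficiency ε = 0.23: R = ε·F/W = 0.23 × 346.8 / 37000 m = 2.156e-03 mm/s.
R = 2.156e-03 × 3600 = 7.76 mm/hr.
Over 3.4 h: total = 7.76 × 3.4 = 26.384 ≈ 26 mm.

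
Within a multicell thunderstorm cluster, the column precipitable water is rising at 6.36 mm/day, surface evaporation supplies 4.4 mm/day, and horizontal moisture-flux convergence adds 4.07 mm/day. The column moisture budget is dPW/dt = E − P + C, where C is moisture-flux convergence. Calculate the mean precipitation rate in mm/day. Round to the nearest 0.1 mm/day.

dPW/dt = +6.36 mm/day.
P = E + C − dPW/dt = 4.4 + (4.07) − (+6.36) = 2.1 mm/day.

P ≈ 2.1 mm/day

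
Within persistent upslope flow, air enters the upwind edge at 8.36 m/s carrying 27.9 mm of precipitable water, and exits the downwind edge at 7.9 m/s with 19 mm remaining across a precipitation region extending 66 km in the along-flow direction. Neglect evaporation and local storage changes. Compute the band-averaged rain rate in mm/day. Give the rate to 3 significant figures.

R ≈ 109 mm/day

Column moisture flux per unit crosswind length is F = V × PW.
Inflow: F_in = 8.36 × 27.9 = 233.244 mm·m/s
Outflow: F_out = 7.9 × 19 = 150.1 mm·m/s
Steady-state rate R = (F_in − F_out)/L = (233.244 − 150.1) / 66000 m = 1.260e-03 mm/s.
R = 1.260e-03 × 3600 × 24 = 109 mm/day.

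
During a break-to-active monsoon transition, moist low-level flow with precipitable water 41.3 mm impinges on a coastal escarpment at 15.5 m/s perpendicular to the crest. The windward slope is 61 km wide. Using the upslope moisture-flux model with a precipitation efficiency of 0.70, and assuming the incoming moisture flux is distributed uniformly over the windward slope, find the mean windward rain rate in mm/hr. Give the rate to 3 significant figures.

R ≈ 26.4 mm/hr

Incoming column moisture flux per unit ridge length: F = V × PW = 15.5 × 41.3 = 640.15 mm·m/s.
Spread over the 61 km slope with efficiency ε = 0.70: R = ε·F/W = 0.70 × 640.15 / 61000 m = 7.346e-03 mm/s.
R = 7.346e-03 × 3600 = 26.4 mm/hr.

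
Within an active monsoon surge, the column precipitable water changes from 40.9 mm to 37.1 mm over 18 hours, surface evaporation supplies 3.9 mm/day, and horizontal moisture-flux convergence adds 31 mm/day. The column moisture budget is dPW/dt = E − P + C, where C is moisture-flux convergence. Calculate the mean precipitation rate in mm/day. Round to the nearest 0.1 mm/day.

dPW/dt = (37.1 − 40.9) mm / (18/24 day) = -5.067 mm/day.
P = E + C − dPW/dt = 3.9 + (31) − (-5.067) = 40.0 mm/day.

P ≈ 40.0 mm/day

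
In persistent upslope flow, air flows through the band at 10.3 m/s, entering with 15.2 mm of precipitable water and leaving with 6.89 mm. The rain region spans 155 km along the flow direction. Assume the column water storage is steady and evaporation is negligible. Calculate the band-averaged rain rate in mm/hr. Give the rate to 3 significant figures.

Column moisture flux per unit crosswind length is F = V × PW.
Inflow: F_in = 10.3 × 15.2 = 156.56 mm·m/s
Outflow: F_out = 10.3 × 6.89 = 70.967 mm·m/s
Steady-state rate R = (F_in − F_out)/L = (156.56 − 70.967) / 155000 m = 5.522e-04 mm/s.
R = 5.522e-04 × 3600 = 1.99 mm/hr.

R ≈ 1.99 mm/hr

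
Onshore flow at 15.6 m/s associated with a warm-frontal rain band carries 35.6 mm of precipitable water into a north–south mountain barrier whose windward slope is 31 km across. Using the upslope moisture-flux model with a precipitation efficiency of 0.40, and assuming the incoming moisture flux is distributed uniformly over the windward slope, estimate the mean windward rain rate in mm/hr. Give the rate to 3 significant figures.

Incoming column moisture flux per unit ridge length: F = V × PW = 15.6 × 35.6 = 555.36 mm·m/s.
Spread over the 31 km slope with efficiency ε = 0.40: R = ε·F/W = 0.40 × 555.36 / 31000 m = 7.166e-03 mm/s.
R = 7.166e-03 × 3600 = 25.8 mm/hr.

R ≈ 25.8 mm/hr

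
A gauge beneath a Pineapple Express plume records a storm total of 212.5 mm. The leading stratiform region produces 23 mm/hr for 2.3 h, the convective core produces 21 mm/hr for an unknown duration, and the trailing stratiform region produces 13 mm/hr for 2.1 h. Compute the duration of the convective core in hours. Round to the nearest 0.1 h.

duration ≈ 6.3 h

Known phases: 23 × 2.3 + 13 × 2.1 = 52.9 + 27.3 = 80.2 mm.
Remaining depth = 212.5 − 80.2 = 132.3 mm.
Duration = 132.3 / 21 = 6.3 h.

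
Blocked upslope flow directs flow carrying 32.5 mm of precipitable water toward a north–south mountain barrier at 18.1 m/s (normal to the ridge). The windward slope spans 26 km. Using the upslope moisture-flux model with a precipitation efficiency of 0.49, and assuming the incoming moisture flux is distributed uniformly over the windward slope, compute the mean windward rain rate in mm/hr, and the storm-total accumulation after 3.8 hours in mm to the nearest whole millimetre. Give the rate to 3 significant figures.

Incoming column moisture flux per unit ridge length: F = V × PW = 18.1 × 32.5 = 588.25 mm·m/s.
Spread over the 26 km slope with efficiency ε = 0.49: R = ε·F/W = 0.49 × 588.25 / 26000 m = 1.109e-02 mm/s.
R = 1.109e-02 × 3600 = 39.9 mm/hr.
Over 3.8 h: total = 39.9 × 3.8 = 151.62 ≈ 152 mm.

R ≈ 39.9 mm/hr; total ≈ 152 mm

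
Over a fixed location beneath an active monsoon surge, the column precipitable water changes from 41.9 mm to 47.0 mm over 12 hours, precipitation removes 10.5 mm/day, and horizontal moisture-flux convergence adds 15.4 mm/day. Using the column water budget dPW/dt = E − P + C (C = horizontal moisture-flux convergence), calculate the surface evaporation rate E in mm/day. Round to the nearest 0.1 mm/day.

dPW/dt = (47.0 − 41.9) mm / (12/24 day) = +10.200 mm/day.
E = dPW/dt + P − C = (+10.200) + 10.5 − (15.4) = 5.3 mm/day.

E ≈ 5.3 mm/day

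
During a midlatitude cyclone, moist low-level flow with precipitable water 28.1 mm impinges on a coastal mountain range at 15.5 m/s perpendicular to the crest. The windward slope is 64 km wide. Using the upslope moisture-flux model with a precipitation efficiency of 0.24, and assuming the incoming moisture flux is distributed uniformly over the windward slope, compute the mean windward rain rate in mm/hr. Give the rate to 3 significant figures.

R ≈ 5.88 mm/hr

Incoming column moisture flux per unit ridge length: F = V × PW = 15.5 × 28.1 = 435.55 mm·m/s.
Spread over the 64 km slope with efficiency ε = 0.24: R = ε·F/W = 0.24 × 435.55 / 64000 m = 1.633e-03 mm/s.
R = 1.633e-03 × 3600 = 5.88 mm/hr.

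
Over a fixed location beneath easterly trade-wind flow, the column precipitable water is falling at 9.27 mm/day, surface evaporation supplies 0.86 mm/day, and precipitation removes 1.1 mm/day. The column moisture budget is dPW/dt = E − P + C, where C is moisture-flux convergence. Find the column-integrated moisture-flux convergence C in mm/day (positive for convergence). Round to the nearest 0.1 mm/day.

C ≈ -9.0 mm/day

dPW/dt = -9.27 mm/day.
C = dPW/dt − E + P = (-9.27) − 0.86 + 1.1 = -9.0 mm/day.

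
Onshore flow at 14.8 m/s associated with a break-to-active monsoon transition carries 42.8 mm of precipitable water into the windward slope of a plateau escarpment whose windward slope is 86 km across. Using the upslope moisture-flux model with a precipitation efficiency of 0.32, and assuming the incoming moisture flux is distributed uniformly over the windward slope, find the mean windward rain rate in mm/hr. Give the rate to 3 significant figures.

R ≈ 8.49 mm/hr

Incoming column moisture flux per unit ridge length: F = V × PW = 14.8 × 42.8 = 633.44 mm·m/s.
Spread over the 86 km slope with efficiency ε = 0.32: R = ε·F/W = 0.32 × 633.44 / 86000 m = 2.357e-03 mm/s.
R = 2.357e-03 × 3600 = 8.49 mm/hr.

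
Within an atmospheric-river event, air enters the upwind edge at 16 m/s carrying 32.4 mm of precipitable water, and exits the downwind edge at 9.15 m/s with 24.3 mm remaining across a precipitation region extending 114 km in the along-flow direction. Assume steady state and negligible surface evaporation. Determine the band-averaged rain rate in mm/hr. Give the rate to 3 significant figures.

Column moisture flux per unit crosswind length is F = V × PW.
Inflow: F_in = 16 × 32.4 = 518.4 mm·m/s
Outflow: F_out = 9.15 × 24.3 = 222.345 mm·m/s
Steady-state rate R = (F_in − F_out)/L = (518.4 − 222.345) / 114000 m = 2.597e-03 mm/s.
R = 2.597e-03 × 3600 = 9.35 mm/hr.

R ≈ 9.35 mm/hr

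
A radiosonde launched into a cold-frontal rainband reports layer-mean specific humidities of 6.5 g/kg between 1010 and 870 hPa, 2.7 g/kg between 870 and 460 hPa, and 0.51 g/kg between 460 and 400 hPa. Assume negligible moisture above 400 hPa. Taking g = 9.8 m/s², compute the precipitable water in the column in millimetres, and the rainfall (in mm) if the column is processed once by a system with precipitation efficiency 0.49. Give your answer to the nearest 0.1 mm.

Precipitable water is the column-integrated vapour mass per unit area: PW = (1/g) Σ q̄ Δp, with q in kg/kg and Δp in Pa (1 kg/m² of water = 1 mm).
Layer 1010–870 hPa: Δp = 140 hPa = 14000 Pa, q̄ = 0.0065 kg/kg → 0.0065 × 14000 / 9.8 = 9.29 mm
Layer 870–460 hPa: Δp = 410 hPa = 41000 Pa, q̄ = 0.0027 kg/kg → 0.0027 × 41000 / 9.8 = 11.30 mm
Layer 460–400 hPa: Δp = 60 hPa = 6000 Pa, q̄ = 0.00051 kg/kg → 0.00051 × 6000 / 9.8 = 0.31 mm
PW = 9.29 + 11.30 + 0.31 = 20.90 ≈ 20.9 mm.
Rainfall = ε × PW = 0.49 × 20.9 = 10.2 mm.

PW ≈ 20.9 mm; rainfall ≈ 10.2 mm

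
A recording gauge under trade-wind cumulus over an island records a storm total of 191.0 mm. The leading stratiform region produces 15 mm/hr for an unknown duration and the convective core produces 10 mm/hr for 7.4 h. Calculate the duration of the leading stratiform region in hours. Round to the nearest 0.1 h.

Known phases: 10 × 7.4 = 74 mm.
Remaining depth = 191.0 − 74 = 117 mm.
Duration = 117 / 15 = 7.8 h.

duration ≈ 7.8 h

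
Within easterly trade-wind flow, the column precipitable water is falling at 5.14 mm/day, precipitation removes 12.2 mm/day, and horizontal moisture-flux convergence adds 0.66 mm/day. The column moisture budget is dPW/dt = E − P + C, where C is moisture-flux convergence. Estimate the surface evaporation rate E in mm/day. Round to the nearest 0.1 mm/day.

E ≈ 6.4 mm/day

dPW/dt = -5.14 mm/day.
E = dPW/dt + P − C = (-5.14) + 12.2 − (0.66) = 6.4 mm/day.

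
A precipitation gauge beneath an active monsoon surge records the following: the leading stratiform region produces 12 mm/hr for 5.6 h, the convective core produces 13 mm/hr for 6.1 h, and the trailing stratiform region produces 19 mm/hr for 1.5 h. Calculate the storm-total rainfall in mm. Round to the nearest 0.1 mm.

total ≈ 175.0 mm

Total = Σ Rᵢ Δtᵢ = 12 × 5.6 + 13 × 6.1 + 19 × 1.5
      = 67.2 + 79.3 + 28.5 = 175.0 mm.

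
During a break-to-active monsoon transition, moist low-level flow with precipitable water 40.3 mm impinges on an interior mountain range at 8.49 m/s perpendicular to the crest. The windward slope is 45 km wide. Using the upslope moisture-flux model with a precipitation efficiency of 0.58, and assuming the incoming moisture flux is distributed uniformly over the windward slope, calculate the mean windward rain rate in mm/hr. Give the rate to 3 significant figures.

R ≈ 15.9 mm/hr

Incoming column moisture flux per unit ridge length: F = V × PW = 8.49 × 40.3 = 342.147 mm·m/s.
Spread over the 45 km slope with efficiency ε = 0.58: R = ε·F/W = 0.58 × 342.147 / 45000 m = 4.410e-03 mm/s.
R = 4.410e-03 × 3600 = 15.9 mm/hr.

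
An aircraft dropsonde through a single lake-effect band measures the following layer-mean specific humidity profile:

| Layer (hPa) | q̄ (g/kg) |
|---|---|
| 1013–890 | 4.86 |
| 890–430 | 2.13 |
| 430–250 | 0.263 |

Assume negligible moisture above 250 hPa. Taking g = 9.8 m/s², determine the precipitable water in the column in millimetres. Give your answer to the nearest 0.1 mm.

Precipitable water is the column-integrated vapour mass per unit area: PW = (1/g) Σ q̄ Δp, with q in kg/kg and Δp in Pa (1 kg/m² of water = 1 mm).
Layer 1013–890 hPa: Δp = 123 hPa = 12300 Pa, q̄ = 0.00486 kg/kg → 0.00486 × 12300 / 9.8 = 6.10 mm
Layer 890–430 hPa: Δp = 460 hPa = 46000 Pa, q̄ = 0.00213 kg/kg → 0.00213 × 46000 / 9.8 = 10.00 mm
Layer 430–250 hPa: Δp = 180 hPa = 18000 Pa, q̄ = 0.000263 kg/kg → 0.000263 × 18000 / 9.8 = 0.48 mm
PW = 6.10 + 10.00 + 0.48 = 16.58 ≈ 16.6 mm.

PW ≈ 16.6 mm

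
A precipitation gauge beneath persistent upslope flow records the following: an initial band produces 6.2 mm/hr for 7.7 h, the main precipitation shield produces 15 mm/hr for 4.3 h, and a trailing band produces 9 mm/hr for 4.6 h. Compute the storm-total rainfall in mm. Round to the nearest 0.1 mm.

Total = Σ Rᵢ Δtᵢ = 6.2 × 7.7 + 15 × 4.3 + 9 × 4.6
      = 47.74 + 64.5 + 41.4 = 153.6 mm.

total ≈ 153.6 mm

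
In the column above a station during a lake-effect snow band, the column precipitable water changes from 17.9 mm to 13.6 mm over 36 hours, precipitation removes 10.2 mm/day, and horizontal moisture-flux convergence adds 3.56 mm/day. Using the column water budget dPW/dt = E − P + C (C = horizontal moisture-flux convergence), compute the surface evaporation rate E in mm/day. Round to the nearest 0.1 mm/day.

E ≈ 3.8 mm/day

dPW/dt = (13.6 − 17.9) mm / (36/24 day) = -2.867 mm/day.
E = dPW/dt + P − C = (-2.867) + 10.2 − (3.56) = 3.8 mm/day.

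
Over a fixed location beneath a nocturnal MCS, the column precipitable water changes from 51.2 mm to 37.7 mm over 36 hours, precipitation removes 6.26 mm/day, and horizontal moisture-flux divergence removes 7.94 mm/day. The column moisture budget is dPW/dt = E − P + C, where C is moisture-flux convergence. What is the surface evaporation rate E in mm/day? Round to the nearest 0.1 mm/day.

dPW/dt = (37.7 − 51.2) mm / (36/24 day) = -9.000 mm/day.
E = dPW/dt + P − C = (-9.000) + 6.26 − (-7.94) = 5.2 mm/day.

E ≈ 5.2 mm/day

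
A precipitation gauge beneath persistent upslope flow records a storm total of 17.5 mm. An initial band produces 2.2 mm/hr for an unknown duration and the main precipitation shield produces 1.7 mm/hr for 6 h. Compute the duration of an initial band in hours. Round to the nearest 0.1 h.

Known phases: 1.7 × 6 = 10.2 mm.
Remaining depth = 17.5 − 10.2 = 7.3 mm.
Duration = 7.3 / 2.2 = 3.3 h.

duration ≈ 3.3 h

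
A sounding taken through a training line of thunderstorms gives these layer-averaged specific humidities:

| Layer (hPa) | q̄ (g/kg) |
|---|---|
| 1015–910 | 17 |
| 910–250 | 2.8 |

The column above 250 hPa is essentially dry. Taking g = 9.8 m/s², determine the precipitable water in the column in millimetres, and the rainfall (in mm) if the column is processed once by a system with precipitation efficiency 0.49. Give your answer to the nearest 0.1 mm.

Precipitable water is the column-integrated vapour mass per unit area: PW = (1/g) Σ q̄ Δp, with q in kg/kg and Δp in Pa (1 kg/m² of water = 1 mm).
Layer 1015–910 hPa: Δp = 105 hPa = 10500 Pa, q̄ = 0.017 kg/kg → 0.017 × 10500 / 9.8 = 18.21 mm
Layer 910–250 hPa: Δp = 660 hPa = 66000 Pa, q̄ = 0.0028 kg/kg → 0.0028 × 66000 / 9.8 = 18.86 mm
PW = 18.21 + 18.86 = 37.07 ≈ 37.1 mm.
Rainfall = ε × PW = 0.49 × 37.1 = 18.2 mm.

PW ≈ 37.1 mm; rainfall ≈ 18.2 mm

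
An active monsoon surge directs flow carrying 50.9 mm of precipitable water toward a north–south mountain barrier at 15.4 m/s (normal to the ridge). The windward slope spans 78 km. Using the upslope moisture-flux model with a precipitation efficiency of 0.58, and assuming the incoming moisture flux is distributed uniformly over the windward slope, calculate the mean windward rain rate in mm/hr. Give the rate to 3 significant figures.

Incoming column moisture flux per unit ridge length: F = V × PW = 15.4 × 50.9 = 783.86 mm·m/s.
Spread over the 78 km slope with efficiency ε = 0.58: R = ε·F/W = 0.58 × 783.86 / 78000 m = 5.829e-03 mm/s.
R = 5.829e-03 × 3600 = 21.0 mm/hr.

R ≈ 21.0 mm/hr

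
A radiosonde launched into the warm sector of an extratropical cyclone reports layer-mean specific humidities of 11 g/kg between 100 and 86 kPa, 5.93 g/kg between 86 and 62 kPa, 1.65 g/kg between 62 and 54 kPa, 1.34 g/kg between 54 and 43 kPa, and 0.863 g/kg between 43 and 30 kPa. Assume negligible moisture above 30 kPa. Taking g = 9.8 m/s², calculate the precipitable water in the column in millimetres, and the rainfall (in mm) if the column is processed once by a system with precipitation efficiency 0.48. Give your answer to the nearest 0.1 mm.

PW ≈ 34.2 mm; rainfall ≈ 16.4 mm

Precipitable water is the column-integrated vapour mass per unit area: PW = (1/g) Σ q̄ Δp, with q in kg/kg and Δp in Pa (1 kg/m² of water = 1 mm).
Layer 100–86 kPa: Δp = 140 hPa = 14000 Pa, q̄ = 0.011 kg/kg → 0.011 × 14000 / 9.8 = 15.71 mm
Layer 86–62 kPa: Δp = 240 hPa = 24000 Pa, q̄ = 0.00593 kg/kg → 0.00593 × 24000 / 9.8 = 14.52 mm
Layer 62–54 kPa: Δp = 80 hPa = 8000 Pa, q̄ = 0.00165 kg/kg → 0.00165 × 8000 / 9.8 = 1.35 mm
Layer 54–43 kPa: Δp = 110 hPa = 11000 Pa, q̄ = 0.00134 kg/kg → 0.00134 × 11000 / 9.8 = 1.50 mm
Layer 43–30 kPa: Δp = 130 hPa = 13000 Pa, q̄ = 0.000863 kg/kg → 0.000863 × 13000 / 9.8 = 1.14 mm
PW = 15.71 + 14.52 + 1.35 + 1.50 + 1.14 = 34.22 ≈ 34.2 mm.
Rainfall = ε × PW = 0.48 × 34.2 = 16.4 mm.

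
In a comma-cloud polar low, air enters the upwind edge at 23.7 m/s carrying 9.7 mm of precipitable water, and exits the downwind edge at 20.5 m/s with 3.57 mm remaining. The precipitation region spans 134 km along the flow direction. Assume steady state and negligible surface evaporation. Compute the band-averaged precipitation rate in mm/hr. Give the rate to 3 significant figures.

R ≈ 4.21 mm/hr

Column moisture flux per unit crosswind length is F = V × PW.
Inflow: F_in = 23.7 × 9.7 = 229.89 mm·m/s
Outflow: F_out = 20.5 × 3.57 = 73.185 mm·m/s
Steady-state rate R = (F_in − F_out)/L = (229.89 − 73.185) / 134000 m = 1.169e-03 mm/s.
R = 1.169e-03 × 3600 = 4.21 mm/hr.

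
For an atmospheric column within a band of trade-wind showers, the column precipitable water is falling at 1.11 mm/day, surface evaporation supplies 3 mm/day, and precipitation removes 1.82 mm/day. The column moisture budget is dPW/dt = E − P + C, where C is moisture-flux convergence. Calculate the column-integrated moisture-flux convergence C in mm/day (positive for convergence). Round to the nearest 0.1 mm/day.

C ≈ -2.3 mm/day

dPW/dt = -1.11 mm/day.
C = dPW/dt − E + P = (-1.11) − 3 + 1.82 = -2.3 mm/day.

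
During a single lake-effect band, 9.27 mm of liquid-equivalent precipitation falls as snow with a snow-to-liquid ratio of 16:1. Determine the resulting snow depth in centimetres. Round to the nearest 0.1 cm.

snow depth ≈ 14.8 cm

Snow depth = liquid × ratio = 9.27 mm × 16 = 148.32 mm = 14.8 cm.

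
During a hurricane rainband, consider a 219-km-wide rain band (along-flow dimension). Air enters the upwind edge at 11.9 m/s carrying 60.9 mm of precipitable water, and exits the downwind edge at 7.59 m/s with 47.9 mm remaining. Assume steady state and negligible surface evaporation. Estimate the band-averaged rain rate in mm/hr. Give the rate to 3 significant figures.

R ≈ 5.94 mm/hr

Column moisture flux per unit crosswind length is F = V × PW.
Inflow: F_in = 11.9 × 60.9 = 724.71 mm·m/s
Outflow: F_out = 7.59 × 47.9 = 363.561 mm·m/s
Steady-state rate R = (F_in − F_out)/L = (724.71 − 363.561) / 219000 m = 1.649e-03 mm/s.
R = 1.649e-03 × 3600 = 5.94 mm/hr.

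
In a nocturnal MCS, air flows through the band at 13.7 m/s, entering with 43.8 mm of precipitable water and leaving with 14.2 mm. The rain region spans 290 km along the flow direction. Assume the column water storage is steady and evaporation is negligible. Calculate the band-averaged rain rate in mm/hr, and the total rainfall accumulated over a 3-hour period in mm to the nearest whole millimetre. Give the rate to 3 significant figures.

Column moisture flux per unit crosswind length is F = V × PW.
Inflow: F_in = 13.7 × 43.8 = 600.06 mm·m/s
Outflow: F_out = 13.7 × 14.2 = 194.54 mm·m/s
Steady-state rate R = (F_in − F_out)/L = (600.06 − 194.54) / 290000 m = 1.398e-03 mm/s.
R = 1.398e-03 × 3600 = 5.03 mm/hr.
Over 3 h: total = 5.03 × 3 = 15.09 ≈ 15 mm.

R ≈ 5.03 mm/hr; total ≈ 15 mm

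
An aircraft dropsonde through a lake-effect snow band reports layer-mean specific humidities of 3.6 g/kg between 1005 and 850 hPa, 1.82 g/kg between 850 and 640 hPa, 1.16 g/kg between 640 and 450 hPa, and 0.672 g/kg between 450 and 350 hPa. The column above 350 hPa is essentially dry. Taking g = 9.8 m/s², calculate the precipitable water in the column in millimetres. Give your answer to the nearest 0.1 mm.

Precipitable water is the column-integrated vapour mass per unit area: PW = (1/g) Σ q̄ Δp, with q in kg/kg and Δp in Pa (1 kg/m² of water = 1 mm).
Layer 1005–850 hPa: Δp = 155 hPa = 15500 Pa, q̄ = 0.0036 kg/kg → 0.0036 × 15500 / 9.8 = 5.69 mm
Layer 850–640 hPa: Δp = 210 hPa = 21000 Pa, q̄ = 0.00182 kg/kg → 0.00182 × 21000 / 9.8 = 3.90 mm
Layer 640–450 hPa: Δp = 190 hPa = 19000 Pa, q̄ = 0.00116 kg/kg → 0.00116 × 19000 / 9.8 = 2.25 mm
Layer 450–350 hPa: Δp = 100 hPa = 10000 Pa, q̄ = 0.000672 kg/kg → 0.000672 × 10000 / 9.8 = 0.69 mm
PW = 5.69 + 3.90 + 2.25 + 0.69 = 12.53 ≈ 12.5 mm.

PW ≈ 12.5 mm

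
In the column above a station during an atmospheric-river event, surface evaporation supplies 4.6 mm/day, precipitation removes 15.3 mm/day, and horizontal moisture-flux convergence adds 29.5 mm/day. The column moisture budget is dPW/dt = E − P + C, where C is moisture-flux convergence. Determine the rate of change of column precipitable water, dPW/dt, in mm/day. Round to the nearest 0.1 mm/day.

dPW/dt = E − P + C = 4.6 − 15.3 + (29.5) = 18.8 mm/day.

dPW/dt ≈ 18.8 mm/day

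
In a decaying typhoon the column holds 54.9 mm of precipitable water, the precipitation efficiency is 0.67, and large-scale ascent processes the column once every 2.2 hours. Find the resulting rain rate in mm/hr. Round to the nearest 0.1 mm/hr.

Each overturning extracts ε × PW = 0.67 × 54.9 = 36.783 mm.
Rate = ε·PW / τ = 36.783 / 2.2 h = 16.7 mm/hr.

R ≈ 16.7 mm/hr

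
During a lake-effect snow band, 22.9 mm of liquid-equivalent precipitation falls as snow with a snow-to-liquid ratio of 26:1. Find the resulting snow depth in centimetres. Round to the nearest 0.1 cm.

Snow depth = liquid × ratio = 22.9 mm × 26 = 595.4 mm = 59.5 cm.

snow depth ≈ 59.5 cm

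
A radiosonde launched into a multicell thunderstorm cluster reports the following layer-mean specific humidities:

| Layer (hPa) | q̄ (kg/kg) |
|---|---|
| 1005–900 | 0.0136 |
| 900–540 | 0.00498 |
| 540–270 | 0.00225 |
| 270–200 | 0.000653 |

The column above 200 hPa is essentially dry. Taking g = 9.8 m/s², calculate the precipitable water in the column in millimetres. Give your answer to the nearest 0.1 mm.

Precipitable water is the column-integrated vapour mass per unit area: PW = (1/g) Σ q̄ Δp, with q in kg/kg and Δp in Pa (1 kg/m² of water = 1 mm).
Layer 1005–900 hPa: Δp = 105 hPa = 10500 Pa, q̄ = 0.0136 kg/kg → 0.0136 × 10500 / 9.8 = 14.57 mm
Layer 900–540 hPa: Δp = 360 hPa = 36000 Pa, q̄ = 0.00498 kg/kg → 0.00498 × 36000 / 9.8 = 18.29 mm
Layer 540–270 hPa: Δp = 270 hPa = 27000 Pa, q̄ = 0.00225 kg/kg → 0.00225 × 27000 / 9.8 = 6.20 mm
Layer 270–200 hPa: Δp = 70 hPa = 7000 Pa, q̄ = 0.000653 kg/kg → 0.000653 × 7000 / 9.8 = 0.47 mm
PW = 14.57 + 18.29 + 6.20 + 0.47 = 39.53 ≈ 39.5 mm.

PW ≈ 39.5 mm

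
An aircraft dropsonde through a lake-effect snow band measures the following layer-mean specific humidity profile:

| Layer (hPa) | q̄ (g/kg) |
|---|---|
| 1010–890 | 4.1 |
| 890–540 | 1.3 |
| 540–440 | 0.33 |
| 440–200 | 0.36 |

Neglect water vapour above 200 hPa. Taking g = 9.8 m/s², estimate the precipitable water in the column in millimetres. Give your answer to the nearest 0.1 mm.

Precipitable water is the column-integrated vapour mass per unit area: PW = (1/g) Σ q̄ Δp, with q in kg/kg and Δp in Pa (1 kg/m² of water = 1 mm).
Layer 1010–890 hPa: Δp = 120 hPa = 12000 Pa, q̄ = 0.0041 kg/kg → 0.0041 × 12000 / 9.8 = 5.02 mm
Layer 890–540 hPa: Δp = 350 hPa = 35000 Pa, q̄ = 0.0013 kg/kg → 0.0013 × 35000 / 9.8 = 4.64 mm
Layer 540–440 hPa: Δp = 100 hPa = 10000 Pa, q̄ = 0.00033 kg/kg → 0.00033 × 10000 / 9.8 = 0.34 mm
Layer 440–200 hPa: Δp = 240 hPa = 24000 Pa, q̄ = 0.00036 kg/kg → 0.00036 × 24000 / 9.8 = 0.88 mm
PW = 5.02 + 4.64 + 0.34 + 0.88 = 10.88 ≈ 10.9 mm.

PW ≈ 10.9 mm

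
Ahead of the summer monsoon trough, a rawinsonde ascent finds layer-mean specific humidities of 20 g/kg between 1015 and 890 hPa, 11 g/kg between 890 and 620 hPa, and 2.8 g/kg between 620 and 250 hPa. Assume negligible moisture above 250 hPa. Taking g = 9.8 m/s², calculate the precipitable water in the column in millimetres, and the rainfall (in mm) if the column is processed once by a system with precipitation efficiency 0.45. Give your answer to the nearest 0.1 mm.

Precipitable water is the column-integrated vapour mass per unit area: PW = (1/g) Σ q̄ Δp, with q in kg/kg and Δp in Pa (1 kg/m² of water = 1 mm).
Layer 1015–890 hPa: Δp = 125 hPa = 12500 Pa, q̄ = 0.02 kg/kg → 0.02 × 12500 / 9.8 = 25.51 mm
Layer 890–620 hPa: Δp = 270 hPa = 27000 Pa, q̄ = 0.011 kg/kg → 0.011 × 27000 / 9.8 = 30.31 mm
Layer 620–250 hPa: Δp = 370 hPa = 37000 Pa, q̄ = 0.0028 kg/kg → 0.0028 × 37000 / 9.8 = 10.57 mm
PW = 25.51 + 30.31 + 10.57 = 66.39 ≈ 66.4 mm.
Rainfall = ε × PW = 0.45 × 66.4 = 29.9 mm.

PW ≈ 66.4 mm; rainfall ≈ 29.9 mm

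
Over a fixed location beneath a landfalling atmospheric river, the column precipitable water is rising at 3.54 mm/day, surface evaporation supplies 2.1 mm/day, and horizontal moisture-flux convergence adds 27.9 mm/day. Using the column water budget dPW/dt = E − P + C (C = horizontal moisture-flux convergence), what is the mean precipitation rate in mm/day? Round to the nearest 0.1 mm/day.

P ≈ 26.5 mm/day

dPW/dt = +3.54 mm/day.
P = E + C − dPW/dt = 2.1 + (27.9) − (+3.54) = 26.5 mm/day.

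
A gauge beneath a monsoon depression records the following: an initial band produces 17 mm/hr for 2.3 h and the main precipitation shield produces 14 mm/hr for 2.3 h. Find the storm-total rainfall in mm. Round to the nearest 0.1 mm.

total ≈ 71.3 mm

Total = Σ Rᵢ Δtᵢ = 17 × 2.3 + 14 × 2.3
      = 39.1 + 32.2 = 71.3 mm.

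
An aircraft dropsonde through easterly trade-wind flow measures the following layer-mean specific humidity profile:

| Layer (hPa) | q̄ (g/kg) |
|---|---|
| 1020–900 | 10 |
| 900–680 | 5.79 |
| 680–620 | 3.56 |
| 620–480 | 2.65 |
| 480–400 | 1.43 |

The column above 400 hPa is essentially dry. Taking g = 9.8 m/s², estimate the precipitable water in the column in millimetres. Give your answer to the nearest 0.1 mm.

Precipitable water is the column-integrated vapour mass per unit area: PW = (1/g) Σ q̄ Δp, with q in kg/kg and Δp in Pa (1 kg/m² of water = 1 mm).
Layer 1020–900 hPa: Δp = 120 hPa = 12000 Pa, q̄ = 0.01 kg/kg → 0.01 × 12000 / 9.8 = 12.24 mm
Layer 900–680 hPa: Δp = 220 hPa = 22000 Pa, q̄ = 0.00579 kg/kg → 0.00579 × 22000 / 9.8 = 13.00 mm
Layer 680–620 hPa: Δp = 60 hPa = 6000 Pa, q̄ = 0.00356 kg/kg → 0.00356 × 6000 / 9.8 = 2.18 mm
Layer 620–480 hPa: Δp = 140 hPa = 14000 Pa, q̄ = 0.00265 kg/kg → 0.00265 × 14000 / 9.8 = 3.79 mm
Layer 480–400 hPa: Δp = 80 hPa = 8000 Pa, q̄ = 0.00143 kg/kg → 0.00143 × 8000 / 9.8 = 1.17 mm
PW = 12.24 + 13.00 + 2.18 + 3.79 + 1.17 = 32.38 ≈ 32.4 mm.

PW ≈ 32.4 mm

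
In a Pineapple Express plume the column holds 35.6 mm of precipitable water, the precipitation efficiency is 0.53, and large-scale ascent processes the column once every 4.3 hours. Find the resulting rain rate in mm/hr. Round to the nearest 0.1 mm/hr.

R ≈ 4.4 mm/hr

Each overturning extracts ε × PW = 0.53 × 35.6 = 18.868 mm.
Rate = ε·PW / τ = 18.868 / 4.3 h = 4.4 mm/hr.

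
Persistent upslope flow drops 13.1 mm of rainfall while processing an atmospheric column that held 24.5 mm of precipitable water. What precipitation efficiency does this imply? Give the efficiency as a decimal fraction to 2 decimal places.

ε ≈ 0.53

ε = rainfall / PW = 13.1 / 24.5 = 0.53.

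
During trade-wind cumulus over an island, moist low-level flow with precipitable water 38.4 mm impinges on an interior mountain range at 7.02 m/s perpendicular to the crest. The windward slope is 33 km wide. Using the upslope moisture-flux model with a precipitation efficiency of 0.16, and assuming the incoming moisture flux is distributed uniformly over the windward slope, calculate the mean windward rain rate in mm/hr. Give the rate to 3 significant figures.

Incoming column moisture flux per unit ridge length: F = V × PW = 7.02 × 38.4 = 269.568 mm·m/s.
Spread over the 33 km slope with efficiency ε = 0.16: R = ε·F/W = 0.16 × 269.568 / 33000 m = 1.307e-03 mm/s.
R = 1.307e-03 × 3600 = 4.71 mm/hr.

R ≈ 4.71 mm/hr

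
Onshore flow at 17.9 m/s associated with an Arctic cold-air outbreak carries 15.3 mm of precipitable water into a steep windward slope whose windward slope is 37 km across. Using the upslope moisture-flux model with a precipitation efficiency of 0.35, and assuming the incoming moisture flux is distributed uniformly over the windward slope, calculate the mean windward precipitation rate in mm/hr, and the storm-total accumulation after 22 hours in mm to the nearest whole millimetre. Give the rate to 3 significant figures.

Incoming column moisture flux per unit ridge length: F = V × PW = 17.9 × 15.3 = 273.87 mm·m/s.
Spread over the 37 km slope with efficiency ε = 0.35: R = ε·F/W = 0.35 × 273.87 / 37000 m = 2.591e-03 mm/s.
R = 2.591e-03 × 3600 = 9.33 mm/hr.
Over 22 h: total = 9.33 × 22 = 205.26 ≈ 205 mm.

R ≈ 9.33 mm/hr; total ≈ 205 mm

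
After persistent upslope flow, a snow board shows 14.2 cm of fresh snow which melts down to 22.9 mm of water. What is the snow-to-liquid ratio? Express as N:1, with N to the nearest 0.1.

ratio ≈ 6.2

Ratio = snow depth / SWE = 142 mm / 22.9 mm = 6.2, i.e. 6.2:1.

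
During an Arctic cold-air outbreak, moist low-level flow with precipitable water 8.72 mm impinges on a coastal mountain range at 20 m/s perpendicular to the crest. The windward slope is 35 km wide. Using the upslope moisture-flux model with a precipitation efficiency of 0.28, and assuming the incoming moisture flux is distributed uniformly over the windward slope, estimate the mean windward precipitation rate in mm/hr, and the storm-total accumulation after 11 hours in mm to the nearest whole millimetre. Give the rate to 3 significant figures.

Incoming column moisture flux per unit ridge length: F = V × PW = 20 × 8.72 = 174.4 mm·m/s.
Spread over the 35 km slope with efficiency ε = 0.28: R = ε·F/W = 0.28 × 174.4 / 35000 m = 1.395e-03 mm/s.
R = 1.395e-03 × 3600 = 5.02 mm/hr.
Over 11 h: total = 5.02 × 11 = 55.22 ≈ 55 mm.

R ≈ 5.02 mm/hr; total ≈ 55 mm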